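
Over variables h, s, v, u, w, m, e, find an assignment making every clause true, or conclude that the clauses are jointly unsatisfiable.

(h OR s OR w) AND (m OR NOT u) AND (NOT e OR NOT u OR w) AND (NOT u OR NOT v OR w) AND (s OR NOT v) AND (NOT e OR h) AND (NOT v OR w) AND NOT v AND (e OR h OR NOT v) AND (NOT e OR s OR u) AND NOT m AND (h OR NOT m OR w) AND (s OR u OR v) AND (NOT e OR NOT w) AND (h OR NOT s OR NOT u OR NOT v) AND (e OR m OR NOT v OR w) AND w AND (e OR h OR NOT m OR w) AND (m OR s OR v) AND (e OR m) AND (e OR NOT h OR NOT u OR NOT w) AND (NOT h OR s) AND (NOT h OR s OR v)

Case v = True:
  Clause (NOT v) is falsified — contradiction.
Case v = False:
  (NOT m) forces m = False.
  (m OR NOT u) forces u = False.
  (s OR u OR v) forces s = True.
  (w) forces w = True.
  (NOT e OR NOT w) forces e = False.
  Clause (e OR m) is falsified — contradiction.
Both cases fail, so the formula is unsatisfiable.

The formula is unsatisfiable.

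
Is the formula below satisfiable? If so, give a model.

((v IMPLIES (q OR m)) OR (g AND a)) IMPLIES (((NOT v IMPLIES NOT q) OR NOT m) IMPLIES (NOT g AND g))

g = False; q = True; v = False; a = False; m = True

  ((v IMPLIES (q OR m)) OR (g AND a)) IMPLIES (((NOT v IMPLIES NOT q) OR NOT m) IMPLIES (NOT g AND g)) = True
    (v IMPLIES (q OR m)) OR (g AND a) = True
      v IMPLIES (q OR m) = True
        q OR m = True
      g AND a = False
    ((NOT v IMPLIES NOT q) OR NOT m) IMPLIES (NOT g AND g) = True
      (NOT v IMPLIES NOT q) OR NOT m = False
        NOT v IMPLIES NOT q = False
          NOT v = True
          NOT q = False
        NOT m = False
      NOT g AND g = False
        NOT g = True
The formula evaluates to True.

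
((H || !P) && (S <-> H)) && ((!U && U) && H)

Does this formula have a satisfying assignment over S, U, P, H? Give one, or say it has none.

Unsatisfiable — no assignment works.

Case U = True: the conjunct !U is False.
Case U = False: the conjunct U is False.
Both cases fail — unsatisfiable.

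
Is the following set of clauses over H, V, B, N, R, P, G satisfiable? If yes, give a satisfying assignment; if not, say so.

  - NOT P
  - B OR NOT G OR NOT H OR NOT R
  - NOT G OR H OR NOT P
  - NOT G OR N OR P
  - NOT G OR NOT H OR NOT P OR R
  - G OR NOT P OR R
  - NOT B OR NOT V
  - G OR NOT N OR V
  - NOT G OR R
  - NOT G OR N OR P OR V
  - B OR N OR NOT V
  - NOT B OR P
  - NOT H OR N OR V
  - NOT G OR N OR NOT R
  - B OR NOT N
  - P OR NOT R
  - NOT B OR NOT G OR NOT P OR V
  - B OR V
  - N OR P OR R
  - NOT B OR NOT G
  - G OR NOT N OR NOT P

Case P = True:
  Clause (NOT P) is falsified — contradiction.
Case P = False:
  (NOT B OR P) forces B = False.
  (B OR NOT N) forces N = False.
  (NOT G OR N OR P) forces G = False.
  (B OR N OR NOT V) forces V = False.
  Clause (B OR V) is falsified — contradiction.
Both cases fail, so the formula is unsatisfiable.

Unsatisfiable — no assignment works.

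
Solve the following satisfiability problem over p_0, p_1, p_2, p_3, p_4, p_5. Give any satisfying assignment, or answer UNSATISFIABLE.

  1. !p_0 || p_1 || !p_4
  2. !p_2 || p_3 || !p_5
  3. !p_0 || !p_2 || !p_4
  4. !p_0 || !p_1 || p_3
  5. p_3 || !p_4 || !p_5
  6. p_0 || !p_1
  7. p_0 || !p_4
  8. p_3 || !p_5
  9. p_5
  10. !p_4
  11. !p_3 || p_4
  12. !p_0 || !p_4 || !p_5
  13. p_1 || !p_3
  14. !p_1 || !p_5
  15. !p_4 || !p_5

No satisfying assignment exists.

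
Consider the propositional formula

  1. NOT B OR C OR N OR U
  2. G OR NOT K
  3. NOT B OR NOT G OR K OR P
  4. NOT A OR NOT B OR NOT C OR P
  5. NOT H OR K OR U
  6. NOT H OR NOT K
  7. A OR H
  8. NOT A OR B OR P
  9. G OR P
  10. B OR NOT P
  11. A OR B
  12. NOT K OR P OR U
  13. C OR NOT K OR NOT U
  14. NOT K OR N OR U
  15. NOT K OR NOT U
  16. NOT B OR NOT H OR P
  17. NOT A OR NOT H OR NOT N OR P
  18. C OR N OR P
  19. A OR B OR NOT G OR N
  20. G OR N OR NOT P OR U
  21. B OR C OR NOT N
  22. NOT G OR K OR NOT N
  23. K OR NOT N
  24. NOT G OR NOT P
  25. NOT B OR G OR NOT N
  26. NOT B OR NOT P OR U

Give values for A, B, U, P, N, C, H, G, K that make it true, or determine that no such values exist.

A = True, B = True, U = True, P = True, N = False, C = True, H = False, G = False, K = False

Set A = True.
Try B = False:
  (NOT A OR B OR P) forces P = True.
  clause (B OR NOT P) is falsified — backtrack.
So B = True.
Set U = True.
  then (NOT K OR NOT U) forces K = False.
  then (K OR NOT N) forces N = False.
Set P = True.
  then (NOT G OR NOT P) forces G = False.
Set C = True.
Set H = False.
All clauses satisfied.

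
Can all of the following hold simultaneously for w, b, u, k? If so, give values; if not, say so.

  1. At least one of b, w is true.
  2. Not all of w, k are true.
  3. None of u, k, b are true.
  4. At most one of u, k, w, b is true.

w: True; b: False; u: False; k: False

  (1) {b, w}: 1 true — at least one ✓
  (2) {w, k}: 1/2 true — not all ✓
  (3) {u, k, b}: 0 true — none ✓
  (4) {u, k, w, b}: 1 true — at most one ✓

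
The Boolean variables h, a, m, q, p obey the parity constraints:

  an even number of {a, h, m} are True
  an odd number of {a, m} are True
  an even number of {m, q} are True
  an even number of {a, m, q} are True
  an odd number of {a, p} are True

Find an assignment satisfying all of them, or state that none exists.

h: True, a: False, m: True, q: True, p: True

{a, h, m}: 2 true → even ✓
{a, m}: 1 true → odd ✓
{m, q}: 2 true → even ✓
{a, m, q}: 2 true → even ✓
{a, p}: 1 true → odd ✓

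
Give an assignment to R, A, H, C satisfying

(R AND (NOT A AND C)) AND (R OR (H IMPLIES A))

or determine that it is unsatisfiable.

R: True; A: False; H: True; C: True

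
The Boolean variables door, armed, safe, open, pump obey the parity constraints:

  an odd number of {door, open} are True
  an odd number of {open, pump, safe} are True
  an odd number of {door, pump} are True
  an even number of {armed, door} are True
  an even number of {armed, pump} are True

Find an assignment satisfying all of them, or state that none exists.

Adding constraints 3, 4, 5 mod 2: every variable appears an even number of times on the left, so the left side is 0.
But the right sides sum to 1 (mod 2). 0 ≠ 1 — the system is inconsistent.

UNSATISFIABLE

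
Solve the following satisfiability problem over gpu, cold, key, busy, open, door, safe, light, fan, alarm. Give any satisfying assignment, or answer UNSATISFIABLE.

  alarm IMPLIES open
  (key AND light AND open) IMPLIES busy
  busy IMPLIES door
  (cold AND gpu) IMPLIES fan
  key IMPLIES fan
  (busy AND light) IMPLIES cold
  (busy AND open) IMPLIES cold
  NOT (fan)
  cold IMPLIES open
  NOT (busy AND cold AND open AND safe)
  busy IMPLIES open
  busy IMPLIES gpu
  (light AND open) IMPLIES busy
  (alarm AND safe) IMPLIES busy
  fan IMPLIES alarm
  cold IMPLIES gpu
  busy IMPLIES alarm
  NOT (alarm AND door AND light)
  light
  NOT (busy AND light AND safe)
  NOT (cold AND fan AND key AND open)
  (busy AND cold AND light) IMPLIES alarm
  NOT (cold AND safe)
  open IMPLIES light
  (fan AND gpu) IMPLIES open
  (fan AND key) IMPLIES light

gpu=T, cold=F, key=F, busy=F, open=F, door=F, safe=F, light=T, fan=F, alarm=F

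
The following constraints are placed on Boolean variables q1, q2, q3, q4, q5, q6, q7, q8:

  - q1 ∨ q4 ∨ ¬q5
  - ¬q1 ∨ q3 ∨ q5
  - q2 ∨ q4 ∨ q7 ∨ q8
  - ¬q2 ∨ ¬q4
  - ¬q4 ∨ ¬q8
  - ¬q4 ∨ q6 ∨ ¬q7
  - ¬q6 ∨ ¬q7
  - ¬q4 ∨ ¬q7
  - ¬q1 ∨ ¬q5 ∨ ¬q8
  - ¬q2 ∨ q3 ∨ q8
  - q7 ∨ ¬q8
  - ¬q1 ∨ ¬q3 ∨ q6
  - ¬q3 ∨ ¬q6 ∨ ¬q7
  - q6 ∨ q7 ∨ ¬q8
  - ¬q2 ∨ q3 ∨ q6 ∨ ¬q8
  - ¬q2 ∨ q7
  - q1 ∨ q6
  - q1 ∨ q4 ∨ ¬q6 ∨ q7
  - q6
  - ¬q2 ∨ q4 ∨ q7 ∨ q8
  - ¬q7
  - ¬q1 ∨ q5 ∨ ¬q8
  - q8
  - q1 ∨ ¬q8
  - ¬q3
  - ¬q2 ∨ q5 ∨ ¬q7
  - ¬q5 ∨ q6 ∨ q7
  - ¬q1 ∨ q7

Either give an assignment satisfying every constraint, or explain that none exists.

The formula is unsatisfiable.

Case q7 = True:
  Clause (¬q7) is falsified — contradiction.
Case q7 = False:
  (q7 ∨ ¬q8) forces q8 = False.
  Clause (q8) is falsified — contradiction.
Both cases fail, so the formula is unsatisfiable.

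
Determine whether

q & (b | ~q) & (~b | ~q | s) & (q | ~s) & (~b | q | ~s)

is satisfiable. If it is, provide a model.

Unit clause (q) forces q = True.
In (b | ~q) only b is left, so b = True.
In (~b | ~q | s) only s is left, so s = True.
Check each clause:
  (q): q holds.
  (b | ~q): b holds.
  (~b | ~q | s): s holds.
  (q | ~s): q holds.
  (~b | q | ~s): q holds.
All clauses satisfied.

s = True; q = True; b = True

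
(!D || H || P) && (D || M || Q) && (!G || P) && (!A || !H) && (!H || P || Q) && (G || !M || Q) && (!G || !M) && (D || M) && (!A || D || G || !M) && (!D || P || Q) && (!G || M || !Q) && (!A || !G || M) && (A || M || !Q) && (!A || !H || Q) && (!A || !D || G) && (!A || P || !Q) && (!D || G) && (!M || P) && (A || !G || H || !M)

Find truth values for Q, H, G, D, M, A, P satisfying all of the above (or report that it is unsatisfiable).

Set Q = False.
Set H = True.
  then (!A || !H) forces A = False.
  then (!H || P || Q) forces P = True.
Set G = True.
  then (!G || !M) forces M = False.
  then (D || M) forces D = True.
All clauses satisfied.

Q=F; H=T; G=T; D=T; M=F; A=F; P=T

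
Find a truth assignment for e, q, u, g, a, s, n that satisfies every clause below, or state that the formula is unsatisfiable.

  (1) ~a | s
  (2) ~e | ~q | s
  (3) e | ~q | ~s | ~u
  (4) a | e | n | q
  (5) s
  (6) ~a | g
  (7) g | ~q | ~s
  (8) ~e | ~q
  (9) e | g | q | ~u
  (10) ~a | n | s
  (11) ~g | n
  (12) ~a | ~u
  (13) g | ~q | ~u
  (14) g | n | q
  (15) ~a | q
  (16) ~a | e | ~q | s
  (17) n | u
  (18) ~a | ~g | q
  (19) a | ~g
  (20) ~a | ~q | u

e = True, q = False, u = True, g = False, a = False, s = True, n = True

Unit clause (s) forces s = True.
Set e = True.
  then (~e | ~q) forces q = False.
  then (~a | q) forces a = False.
  then (a | ~g) forces g = False.
  then (g | n | q) forces n = True.
Set u = True.
All clauses satisfied.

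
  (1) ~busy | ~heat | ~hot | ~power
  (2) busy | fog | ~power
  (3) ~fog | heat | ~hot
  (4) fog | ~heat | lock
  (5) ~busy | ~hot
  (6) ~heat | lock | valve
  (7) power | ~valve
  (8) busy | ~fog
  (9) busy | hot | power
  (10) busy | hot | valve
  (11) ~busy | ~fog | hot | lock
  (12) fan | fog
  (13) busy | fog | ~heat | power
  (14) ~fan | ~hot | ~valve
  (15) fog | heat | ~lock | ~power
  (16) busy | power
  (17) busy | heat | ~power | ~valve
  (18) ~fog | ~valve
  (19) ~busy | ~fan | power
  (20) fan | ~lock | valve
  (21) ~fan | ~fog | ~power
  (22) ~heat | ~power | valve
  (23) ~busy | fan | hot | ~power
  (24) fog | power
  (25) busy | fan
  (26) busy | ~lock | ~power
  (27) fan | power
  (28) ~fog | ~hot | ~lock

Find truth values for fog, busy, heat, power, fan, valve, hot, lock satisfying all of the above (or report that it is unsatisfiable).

fog = False; busy = True; heat = False; power = True; fan = True; valve = False; hot = False; lock = False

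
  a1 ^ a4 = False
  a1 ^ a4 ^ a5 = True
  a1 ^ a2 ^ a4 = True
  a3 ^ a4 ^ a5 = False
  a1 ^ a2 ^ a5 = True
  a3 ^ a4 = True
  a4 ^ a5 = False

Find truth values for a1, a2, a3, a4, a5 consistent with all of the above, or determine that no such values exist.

a1: True, a2: True, a3: False, a4: True, a5: True

a1 ^ a4 = T ^ T = False ✓
a1 ^ a4 ^ a5 = T ^ T ^ T = True ✓
a1 ^ a2 ^ a4 = T ^ T ^ T = True ✓
a3 ^ a4 ^ a5 = F ^ T ^ T = False ✓
a1 ^ a2 ^ a5 = T ^ T ^ T = True ✓
a3 ^ a4 = F ^ T = True ✓
a4 ^ a5 = T ^ T = False ✓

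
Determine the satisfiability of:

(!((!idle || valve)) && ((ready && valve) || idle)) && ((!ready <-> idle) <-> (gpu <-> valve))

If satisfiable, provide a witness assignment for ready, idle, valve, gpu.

ready = True; idle = True; valve = False; gpu = True

  !((!idle || valve)) && ((ready && valve) || idle) = True
    !((!idle || valve)) = True
      !idle || valve = False
        !idle = False
    (ready && valve) || idle = True
      ready && valve = False
  (!ready <-> idle) <-> (gpu <-> valve) = True
    !ready <-> idle = False
      !ready = False
    gpu <-> valve = False
Both conjuncts True, so the formula holds.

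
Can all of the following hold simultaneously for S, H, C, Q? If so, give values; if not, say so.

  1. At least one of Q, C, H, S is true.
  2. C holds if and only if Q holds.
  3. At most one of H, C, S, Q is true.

S: False, H: True, C: False, Q: False

  (1) {Q, C, H, S}: 1 true — at least one ✓
  (2) C=F, Q=F — same ✓
  (3) {H, C, S, Q}: 1 true — at most one ✓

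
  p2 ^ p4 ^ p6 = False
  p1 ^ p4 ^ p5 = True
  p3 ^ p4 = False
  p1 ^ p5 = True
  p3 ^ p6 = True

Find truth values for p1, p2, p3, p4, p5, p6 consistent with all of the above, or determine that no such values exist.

p1: False, p2: True, p3: False, p4: False, p5: True, p6: True

p2 ^ p4 ^ p6 = T ^ F ^ T = False ✓
p1 ^ p4 ^ p5 = F ^ F ^ T = True ✓
p3 ^ p4 = F ^ F = False ✓
p1 ^ p5 = F ^ T = True ✓
p3 ^ p6 = F ^ T = True ✓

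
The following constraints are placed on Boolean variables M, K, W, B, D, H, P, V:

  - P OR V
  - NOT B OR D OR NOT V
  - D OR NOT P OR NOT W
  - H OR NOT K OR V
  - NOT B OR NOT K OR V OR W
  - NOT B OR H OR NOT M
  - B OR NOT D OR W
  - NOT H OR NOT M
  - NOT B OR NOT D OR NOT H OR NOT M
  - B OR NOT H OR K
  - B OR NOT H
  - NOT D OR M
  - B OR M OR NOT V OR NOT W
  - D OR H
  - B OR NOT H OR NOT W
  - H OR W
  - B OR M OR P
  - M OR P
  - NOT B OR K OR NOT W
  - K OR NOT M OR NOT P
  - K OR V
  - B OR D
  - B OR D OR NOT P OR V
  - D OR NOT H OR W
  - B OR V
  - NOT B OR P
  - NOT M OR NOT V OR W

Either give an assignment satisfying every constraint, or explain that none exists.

M: True, K: False, W: True, B: False, D: True, H: False, P: False, V: True

Set M = True.
  then (NOT H OR NOT M) forces H = False.
  then (D OR H) forces D = True.
  then (H OR W) forces W = True.
  then (NOT B OR H OR NOT M) forces B = False.
  then (B OR V) forces V = True.
Set K = False.
  then (K OR NOT M OR NOT P) forces P = False.
All clauses satisfied.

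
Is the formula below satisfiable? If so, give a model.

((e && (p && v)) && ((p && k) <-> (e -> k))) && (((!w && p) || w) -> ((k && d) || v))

v = True, d = False, w = False, p = True, k = True, e = True

  (e && (p && v)) && ((p && k) <-> (e -> k)) = True
    e && (p && v) = True
      p && v = True
    (p && k) <-> (e -> k) = True
      p && k = True
      e -> k = True
  ((!w && p) || w) -> ((k && d) || v) = True
    (!w && p) || w = True
      !w && p = True
        !w = True
    (k && d) || v = True
      k && d = False
Both conjuncts True, so the formula holds.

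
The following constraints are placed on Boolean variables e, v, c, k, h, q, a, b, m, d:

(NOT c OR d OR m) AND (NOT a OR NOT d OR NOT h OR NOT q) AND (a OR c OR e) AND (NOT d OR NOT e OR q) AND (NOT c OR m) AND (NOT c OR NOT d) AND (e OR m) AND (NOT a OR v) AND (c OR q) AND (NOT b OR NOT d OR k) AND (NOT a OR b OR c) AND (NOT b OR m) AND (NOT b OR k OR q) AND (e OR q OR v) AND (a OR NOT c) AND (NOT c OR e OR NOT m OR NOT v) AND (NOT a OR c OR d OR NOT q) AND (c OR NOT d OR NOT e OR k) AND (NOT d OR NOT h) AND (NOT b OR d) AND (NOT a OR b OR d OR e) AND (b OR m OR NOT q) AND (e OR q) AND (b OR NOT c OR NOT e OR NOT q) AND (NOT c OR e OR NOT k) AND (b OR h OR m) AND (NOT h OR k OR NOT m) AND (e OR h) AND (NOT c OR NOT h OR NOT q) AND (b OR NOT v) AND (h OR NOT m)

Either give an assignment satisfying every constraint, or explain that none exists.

e = True, v = False, c = False, k = True, h = True, q = True, a = False, b = False, m = True, d = False

Set e = True.
Set v = False.
  then (NOT a OR v) forces a = False.
  then (a OR NOT c) forces c = False.
  then (c OR q) forces q = True.
Try k = False:
  (c OR NOT d OR NOT e OR k) forces d = False.
  (NOT b OR d) forces b = False.
  (b OR m OR NOT q) forces m = True.
  (NOT h OR k OR NOT m) forces h = False.
  clause (h OR NOT m) is falsified — backtrack.
So k = True.
Try h = False:
  (h OR NOT m) forces m = False.
  (NOT b OR m) forces b = False.
  clause (b OR m OR NOT q) is falsified — backtrack.
So h = True.
  then (NOT d OR NOT h) forces d = False.
  then (NOT b OR d) forces b = False.
  then (b OR m OR NOT q) forces m = True.
All clauses satisfied.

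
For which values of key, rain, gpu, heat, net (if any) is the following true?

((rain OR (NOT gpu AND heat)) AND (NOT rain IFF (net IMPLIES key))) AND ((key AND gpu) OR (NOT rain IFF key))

key: False, rain: True, gpu: True, heat: True, net: True

  (rain OR (NOT gpu AND heat)) AND (NOT rain IFF (net IMPLIES key)) = True
    rain OR (NOT gpu AND heat) = True
      NOT gpu AND heat = False
        NOT gpu = False
    NOT rain IFF (net IMPLIES key) = True
      NOT rain = False
      net IMPLIES key = False
  (key AND gpu) OR (NOT rain IFF key) = True
    key AND gpu = False
    NOT rain IFF key = True
      NOT rain = False
Both conjuncts True, so the formula holds.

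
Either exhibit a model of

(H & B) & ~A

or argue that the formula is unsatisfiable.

B = True, A = False, H = True

  H & B = True
  ~A = True
Both conjuncts True, so the formula holds.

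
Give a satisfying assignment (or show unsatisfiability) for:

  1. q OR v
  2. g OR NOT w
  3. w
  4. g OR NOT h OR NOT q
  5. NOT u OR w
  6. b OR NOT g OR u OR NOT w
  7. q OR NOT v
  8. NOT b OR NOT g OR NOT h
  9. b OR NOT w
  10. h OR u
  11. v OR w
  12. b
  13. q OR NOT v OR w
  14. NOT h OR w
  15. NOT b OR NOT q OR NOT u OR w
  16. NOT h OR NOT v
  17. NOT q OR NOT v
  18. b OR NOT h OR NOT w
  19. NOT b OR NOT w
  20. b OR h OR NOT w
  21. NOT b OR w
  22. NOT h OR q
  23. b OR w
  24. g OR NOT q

Unsatisfiable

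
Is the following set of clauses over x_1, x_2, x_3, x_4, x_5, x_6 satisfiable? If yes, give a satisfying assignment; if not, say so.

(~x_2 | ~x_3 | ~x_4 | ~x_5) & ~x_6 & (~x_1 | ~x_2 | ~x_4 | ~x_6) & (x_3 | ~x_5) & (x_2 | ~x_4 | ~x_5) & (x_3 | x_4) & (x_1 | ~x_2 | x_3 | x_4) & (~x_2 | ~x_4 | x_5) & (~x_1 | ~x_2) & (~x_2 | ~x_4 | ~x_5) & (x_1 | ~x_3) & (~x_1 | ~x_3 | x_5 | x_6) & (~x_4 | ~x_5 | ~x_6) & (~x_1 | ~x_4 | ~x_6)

x_1: True, x_2: False, x_3: True, x_4: False, x_5: True, x_6: False

Unit clause (~x_6) forces x_6 = False.
Set x_1 = True.
  then (~x_1 | ~x_2) forces x_2 = False.
Set x_3 = True.
  then (~x_1 | ~x_3 | x_5 | x_6) forces x_5 = True.
  then (x_2 | ~x_4 | ~x_5) forces x_4 = False.
All clauses satisfied.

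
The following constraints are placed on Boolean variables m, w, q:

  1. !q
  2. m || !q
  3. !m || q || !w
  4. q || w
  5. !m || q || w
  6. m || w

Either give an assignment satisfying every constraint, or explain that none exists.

Unit clause (!q) forces q = False.
In (q || w) only w is left, so w = True.
In (!m || q || !w) only !m is left, so m = False.
All clauses satisfied.

m = False; w = True; q = False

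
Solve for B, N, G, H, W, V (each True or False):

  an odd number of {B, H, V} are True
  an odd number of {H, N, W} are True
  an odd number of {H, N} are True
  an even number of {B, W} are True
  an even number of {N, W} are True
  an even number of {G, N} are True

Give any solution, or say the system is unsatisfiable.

B=F; N=F; G=F; H=T; W=F; V=F

{B, H, V}: 1 true → odd ✓
{H, N, W}: 1 true → odd ✓
{H, N}: 1 true → odd ✓
{B, W}: 0 true → even ✓
{N, W}: 0 true → even ✓
{G, N}: 0 true → even ✓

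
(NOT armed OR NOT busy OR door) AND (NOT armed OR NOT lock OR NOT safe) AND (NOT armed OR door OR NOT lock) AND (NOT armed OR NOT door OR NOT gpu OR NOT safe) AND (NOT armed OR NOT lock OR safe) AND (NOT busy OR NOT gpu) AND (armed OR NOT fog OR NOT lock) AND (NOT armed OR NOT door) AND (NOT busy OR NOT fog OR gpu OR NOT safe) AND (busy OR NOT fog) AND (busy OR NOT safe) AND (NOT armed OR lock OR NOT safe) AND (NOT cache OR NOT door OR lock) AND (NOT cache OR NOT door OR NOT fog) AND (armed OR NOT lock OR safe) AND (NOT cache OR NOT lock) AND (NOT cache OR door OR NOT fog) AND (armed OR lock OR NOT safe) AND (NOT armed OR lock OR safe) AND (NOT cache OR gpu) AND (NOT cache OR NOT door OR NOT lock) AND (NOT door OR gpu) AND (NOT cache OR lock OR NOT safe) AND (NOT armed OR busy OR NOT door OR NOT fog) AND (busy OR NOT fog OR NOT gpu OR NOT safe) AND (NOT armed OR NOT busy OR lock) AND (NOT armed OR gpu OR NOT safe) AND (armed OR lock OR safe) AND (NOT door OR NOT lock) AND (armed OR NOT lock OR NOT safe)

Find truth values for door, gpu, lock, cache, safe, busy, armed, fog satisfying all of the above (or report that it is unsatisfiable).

Case armed = True:
  (NOT armed OR NOT door) forces door = False.
  (NOT armed OR NOT busy OR door) forces busy = False.
  (NOT armed OR door OR NOT lock) forces lock = False.
  (busy OR NOT fog) forces fog = False.
  (busy OR NOT safe) forces safe = False.
  Clause (NOT armed OR lock OR safe) is falsified — contradiction.
Case armed = False:
  If lock = True:
    (armed OR NOT fog OR NOT lock) forces fog = False.
    (armed OR NOT lock OR safe) forces safe = True.
    clause (armed OR NOT lock OR NOT safe) is falsified.
  If lock = False:
    (armed OR lock OR NOT safe) forces safe = False.
    clause (armed OR lock OR safe) is falsified.
  Every sub-case reaches a contradiction.
Both cases fail, so the formula is unsatisfiable.

Unsatisfiable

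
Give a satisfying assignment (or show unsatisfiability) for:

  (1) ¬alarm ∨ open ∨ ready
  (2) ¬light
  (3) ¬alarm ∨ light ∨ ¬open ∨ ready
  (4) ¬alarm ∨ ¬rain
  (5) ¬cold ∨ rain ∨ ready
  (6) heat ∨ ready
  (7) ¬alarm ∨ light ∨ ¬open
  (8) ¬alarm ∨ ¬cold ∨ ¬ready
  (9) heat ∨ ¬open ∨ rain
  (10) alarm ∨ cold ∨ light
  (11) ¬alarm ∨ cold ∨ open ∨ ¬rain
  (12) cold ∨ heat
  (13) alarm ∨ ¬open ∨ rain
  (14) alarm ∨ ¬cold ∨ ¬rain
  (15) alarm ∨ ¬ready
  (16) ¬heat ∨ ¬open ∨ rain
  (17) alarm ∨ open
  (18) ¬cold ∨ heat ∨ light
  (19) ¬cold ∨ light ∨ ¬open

Unit clause (¬light) forces light = False.
Set cold = False.
  then (alarm ∨ cold ∨ light) forces alarm = True.
  then (cold ∨ heat) forces heat = True.
  then (¬alarm ∨ ¬rain) forces rain = False.
  then (¬alarm ∨ light ∨ ¬open) forces open = False.
  then (¬alarm ∨ open ∨ ready) forces ready = True.
All clauses satisfied.

cold = False, open = False, rain = False, ready = True, heat = True, alarm = True, light = False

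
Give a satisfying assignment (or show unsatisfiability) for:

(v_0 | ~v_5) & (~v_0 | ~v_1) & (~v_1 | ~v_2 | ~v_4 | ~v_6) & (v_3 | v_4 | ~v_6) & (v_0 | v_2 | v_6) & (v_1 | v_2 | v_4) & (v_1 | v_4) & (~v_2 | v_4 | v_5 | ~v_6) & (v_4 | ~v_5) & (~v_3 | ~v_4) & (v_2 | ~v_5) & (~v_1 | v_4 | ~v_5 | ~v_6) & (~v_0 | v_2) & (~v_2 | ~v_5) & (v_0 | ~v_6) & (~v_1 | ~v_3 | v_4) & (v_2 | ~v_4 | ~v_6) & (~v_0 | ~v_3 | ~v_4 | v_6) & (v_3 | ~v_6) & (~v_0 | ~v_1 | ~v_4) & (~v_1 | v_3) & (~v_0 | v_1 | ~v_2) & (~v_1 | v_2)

Try v_0 = True:
  (~v_0 | ~v_1) forces v_1 = False.
  (v_1 | v_4) forces v_4 = True.
  (~v_3 | ~v_4) forces v_3 = False.
  (~v_0 | v_2) forces v_2 = True.
  clause (~v_0 | v_1 | ~v_2) is falsified — backtrack.
So v_0 = False.
  then (v_0 | ~v_5) forces v_5 = False.
  then (v_0 | ~v_6) forces v_6 = False.
  then (v_0 | v_2 | v_6) forces v_2 = True.
Set v_1 = False.
  then (v_1 | v_4) forces v_4 = True.
  then (~v_3 | ~v_4) forces v_3 = False.
All clauses satisfied.

v_0 = False, v_1 = False, v_2 = True, v_3 = False, v_4 = True, v_5 = False, v_6 = False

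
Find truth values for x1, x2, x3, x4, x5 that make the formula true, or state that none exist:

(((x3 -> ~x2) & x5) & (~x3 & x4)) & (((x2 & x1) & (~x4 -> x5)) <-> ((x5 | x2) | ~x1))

x1: True; x2: True; x3: False; x4: True; x5: True

  ((x3 -> ~x2) & x5) & (~x3 & x4) = True
    (x3 -> ~x2) & x5 = True
      x3 -> ~x2 = True
        ~x2 = False
    ~x3 & x4 = True
      ~x3 = True
  ((x2 & x1) & (~x4 -> x5)) <-> ((x5 | x2) | ~x1) = True
    (x2 & x1) & (~x4 -> x5) = True
      x2 & x1 = True
      ~x4 -> x5 = True
        ~x4 = False
    (x5 | x2) | ~x1 = True
      x5 | x2 = True
      ~x1 = False
Both conjuncts True, so the formula holds.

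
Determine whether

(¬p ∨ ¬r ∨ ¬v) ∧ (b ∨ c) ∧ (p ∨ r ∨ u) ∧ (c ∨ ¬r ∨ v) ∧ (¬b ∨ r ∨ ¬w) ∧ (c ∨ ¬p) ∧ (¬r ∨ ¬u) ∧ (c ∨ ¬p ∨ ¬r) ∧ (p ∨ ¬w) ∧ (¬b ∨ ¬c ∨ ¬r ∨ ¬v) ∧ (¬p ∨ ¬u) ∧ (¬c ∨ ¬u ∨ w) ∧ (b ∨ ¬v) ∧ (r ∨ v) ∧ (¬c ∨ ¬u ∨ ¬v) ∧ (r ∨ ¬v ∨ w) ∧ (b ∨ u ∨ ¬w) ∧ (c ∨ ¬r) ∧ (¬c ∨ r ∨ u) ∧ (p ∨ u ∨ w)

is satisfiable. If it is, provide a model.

u = False; v = False; b = True; c = True; r = True; w = False; p = True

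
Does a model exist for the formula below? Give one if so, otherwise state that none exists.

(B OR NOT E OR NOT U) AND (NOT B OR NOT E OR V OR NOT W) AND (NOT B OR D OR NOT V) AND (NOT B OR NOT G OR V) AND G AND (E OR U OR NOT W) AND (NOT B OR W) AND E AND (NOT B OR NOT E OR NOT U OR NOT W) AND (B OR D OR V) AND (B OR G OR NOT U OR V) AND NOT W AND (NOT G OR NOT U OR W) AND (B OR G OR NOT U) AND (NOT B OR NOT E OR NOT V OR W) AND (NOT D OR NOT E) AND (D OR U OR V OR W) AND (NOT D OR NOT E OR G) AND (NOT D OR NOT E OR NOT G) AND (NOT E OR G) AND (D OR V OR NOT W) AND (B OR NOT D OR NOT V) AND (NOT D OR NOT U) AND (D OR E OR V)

Unit clause (G) forces G = True.
Unit clause (E) forces E = True.
Unit clause (NOT W) forces W = False.
In (NOT G OR NOT U OR W) only NOT U is left, so U = False.
In (NOT D OR NOT E) only NOT D is left, so D = False.
In (D OR U OR V OR W) only V is left, so V = True.
In (NOT B OR D OR NOT V) only NOT B is left, so B = False.
All clauses satisfied.

U = False; E = True; W = False; B = False; D = False; V = True; G = True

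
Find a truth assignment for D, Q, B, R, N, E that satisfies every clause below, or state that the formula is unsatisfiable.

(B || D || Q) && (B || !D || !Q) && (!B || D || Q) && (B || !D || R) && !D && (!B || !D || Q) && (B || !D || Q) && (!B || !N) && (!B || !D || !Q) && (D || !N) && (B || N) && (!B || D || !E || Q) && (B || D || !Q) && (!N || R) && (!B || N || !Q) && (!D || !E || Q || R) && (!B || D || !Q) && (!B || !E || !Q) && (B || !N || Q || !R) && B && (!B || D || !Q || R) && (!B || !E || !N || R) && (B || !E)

No satisfying assignment exists.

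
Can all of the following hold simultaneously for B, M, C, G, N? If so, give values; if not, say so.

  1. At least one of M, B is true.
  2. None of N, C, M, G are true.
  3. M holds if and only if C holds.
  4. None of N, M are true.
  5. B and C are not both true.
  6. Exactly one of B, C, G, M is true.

B = True, M = False, C = False, G = False, N = False

  (1) {M, B}: 1 true — at least one ✓
  (2) {N, C, M, G}: 0 true — none ✓
  (3) M=F, C=F — same ✓
  (4) {N, M}: 0 true — none ✓
  (5) B=T, C=F — not both ✓
  (6) {B, C, G, M}: 1 true — exactly one ✓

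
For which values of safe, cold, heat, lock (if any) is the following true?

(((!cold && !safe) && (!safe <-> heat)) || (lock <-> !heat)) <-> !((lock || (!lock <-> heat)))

safe: False; cold: True; heat: True; lock: True

  (((!cold && !safe) && (!safe <-> heat)) || (lock <-> !heat)) <-> !((lock || (!lock <-> heat))) = True
    ((!cold && !safe) && (!safe <-> heat)) || (lock <-> !heat) = False
      (!cold && !safe) && (!safe <-> heat) = False
        !cold && !safe = False
          !cold = False
          !safe = True
        !safe <-> heat = True
          !safe = True
      lock <-> !heat = False
        !heat = False
    !((lock || (!lock <-> heat))) = False
      lock || (!lock <-> heat) = True
        !lock <-> heat = False
          !lock = False
The formula evaluates to True.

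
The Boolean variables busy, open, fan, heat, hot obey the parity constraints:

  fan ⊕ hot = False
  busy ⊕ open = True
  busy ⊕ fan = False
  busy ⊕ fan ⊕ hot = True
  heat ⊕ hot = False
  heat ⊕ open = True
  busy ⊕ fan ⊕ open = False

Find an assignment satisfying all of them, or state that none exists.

busy: True, open: False, fan: True, heat: True, hot: True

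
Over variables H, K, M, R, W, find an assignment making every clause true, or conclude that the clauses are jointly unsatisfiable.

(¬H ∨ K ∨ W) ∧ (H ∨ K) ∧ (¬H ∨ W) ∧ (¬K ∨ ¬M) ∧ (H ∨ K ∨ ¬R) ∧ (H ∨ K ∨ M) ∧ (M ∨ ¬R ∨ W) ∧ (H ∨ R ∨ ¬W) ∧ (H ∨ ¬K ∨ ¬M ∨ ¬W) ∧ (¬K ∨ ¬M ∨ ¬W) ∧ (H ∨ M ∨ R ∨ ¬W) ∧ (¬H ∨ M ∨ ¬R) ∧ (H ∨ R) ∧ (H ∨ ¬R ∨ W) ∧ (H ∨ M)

Try H = False:
  (H ∨ K) forces K = True.
  (¬K ∨ ¬M) forces M = False.
  clause (H ∨ M) is falsified — backtrack.
So H = True.
  then (¬H ∨ W) forces W = True.
Set K = False.
Set M = True.
Set R = False.
All clauses satisfied.

H = True, K = False, M = True, R = False, W = True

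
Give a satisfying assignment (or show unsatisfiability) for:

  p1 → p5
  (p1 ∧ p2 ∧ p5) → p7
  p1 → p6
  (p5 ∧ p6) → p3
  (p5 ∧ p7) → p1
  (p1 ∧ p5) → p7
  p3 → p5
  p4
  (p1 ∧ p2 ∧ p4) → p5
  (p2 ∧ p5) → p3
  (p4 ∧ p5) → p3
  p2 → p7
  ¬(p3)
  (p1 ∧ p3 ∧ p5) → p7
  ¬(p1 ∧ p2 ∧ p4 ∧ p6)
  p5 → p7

p1 = False; p2 = False; p3 = False; p4 = True; p5 = False; p6 = False; p7 = False

Unit clause (p4) forces p4 = True.
Unit clause (¬p3) forces p3 = False.
In (p3 ∨ ¬p4 ∨ ¬p5) only ¬p5 is left, so p5 = False.
In (¬p1 ∨ p5) only ¬p1 is left, so p1 = False.
Set p2 = False.
Set p6 = False.
Set p7 = False.
All clauses satisfied.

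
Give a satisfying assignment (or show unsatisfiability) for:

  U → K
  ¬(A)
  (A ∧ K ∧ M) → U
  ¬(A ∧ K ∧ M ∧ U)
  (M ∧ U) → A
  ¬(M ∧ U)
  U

Unit clause (¬A) forces A = False.
Unit clause (U) forces U = True.
In (A ∨ ¬M ∨ ¬U) only ¬M is left, so M = False.
In (K ∨ ¬U) only K is left, so K = True.
All clauses satisfied.

M: False, K: True, U: True, A: False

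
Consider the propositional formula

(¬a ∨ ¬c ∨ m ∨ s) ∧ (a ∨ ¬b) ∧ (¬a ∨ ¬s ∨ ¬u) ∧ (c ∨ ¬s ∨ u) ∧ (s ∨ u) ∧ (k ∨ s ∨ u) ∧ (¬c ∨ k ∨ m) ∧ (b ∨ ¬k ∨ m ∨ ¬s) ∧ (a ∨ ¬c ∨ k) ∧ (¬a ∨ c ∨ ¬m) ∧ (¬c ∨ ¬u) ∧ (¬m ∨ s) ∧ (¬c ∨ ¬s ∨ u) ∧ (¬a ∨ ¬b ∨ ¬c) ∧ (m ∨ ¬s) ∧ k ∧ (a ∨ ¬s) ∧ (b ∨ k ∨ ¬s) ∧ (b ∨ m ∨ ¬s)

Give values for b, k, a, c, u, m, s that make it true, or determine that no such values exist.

Unit clause (k) forces k = True.
Set b = False.
Set a = False.
  then (a ∨ ¬s) forces s = False.
  then (s ∨ u) forces u = True.
  then (¬c ∨ ¬u) forces c = False.
  then (¬m ∨ s) forces m = False.
All clauses satisfied.

b = False, k = True, a = False, c = False, u = True, m = False, s = False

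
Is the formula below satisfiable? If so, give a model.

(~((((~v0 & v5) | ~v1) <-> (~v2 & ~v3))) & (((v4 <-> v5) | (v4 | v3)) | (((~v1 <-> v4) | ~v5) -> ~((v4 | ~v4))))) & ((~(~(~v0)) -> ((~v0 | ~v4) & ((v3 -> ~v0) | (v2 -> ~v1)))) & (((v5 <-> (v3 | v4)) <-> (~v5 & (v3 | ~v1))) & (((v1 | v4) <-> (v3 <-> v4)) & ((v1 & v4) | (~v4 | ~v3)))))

Case v3 = True: the formula simplifies to ~(~(((~v0 & v5) | ~v1))) & ((~(~(~v0)) -> ((~v0 | ~v4) & (~v0 | (v2 -> ~v1)))) & ((v5 <-> ~v5) & (((v1 | v4) <-> v4) & ((v1 & v4) | ~v4)))).
  v5 = True: the conjunct v5 <-> ~v5 becomes True <-> ~True = False.
  v5 = False: the conjunct v5 <-> ~v5 becomes False <-> ~False = False.
Case v3 = False: the formula simplifies to (~((((~v0 & v5) | ~v1) <-> ~v2)) & (((v4 <-> v5) | v4) | (((~v1 <-> v4) | ~v5) -> ~((v4 | ~v4))))) & ((~(~(~v0)) -> (~v0 | ~v4)) & (((v5 <-> v4) <-> (~v5 & ~v1)) & ((v1 | v4) <-> ~v4))).
  v4 = True: the conjunct (v1 | v4) <-> ~v4 becomes (v1 | True) <-> ~True = False.
  v4 = False: simplifies to (~((((~v0 & v5) | ~v1) <-> ~v2)) & (~v5 | ~((v1 | ~v5)))) & ((~v5 <-> (~v5 & ~v1)) & v1).
    v1 = True: simplifies to (~(((~v0 & v5) <-> ~v2)) & ~v5) & v5.
      v5 = True: the conjunct ~v5 is False.
      v5 = False: the conjunct v5 is False.
    v1 = False: the conjunct v1 is False.
Both cases fail — unsatisfiable.

The formula is unsatisfiable.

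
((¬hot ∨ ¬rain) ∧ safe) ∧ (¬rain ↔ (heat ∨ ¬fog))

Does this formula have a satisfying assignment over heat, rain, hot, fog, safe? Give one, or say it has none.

heat = False, rain = False, hot = False, fog = False, safe = True

  (¬hot ∨ ¬rain) ∧ safe = True
    ¬hot ∨ ¬rain = True
      ¬hot = True
      ¬rain = True
  ¬rain ↔ (heat ∨ ¬fog) = True
    ¬rain = True
    heat ∨ ¬fog = True
      ¬fog = True
Both conjuncts True, so the formula holds.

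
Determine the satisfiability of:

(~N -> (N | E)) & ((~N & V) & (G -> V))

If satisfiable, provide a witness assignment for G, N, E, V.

G: True, N: False, E: True, V: True

  ~N -> (N | E) = True
    ~N = True
    N | E = True
  (~N & V) & (G -> V) = True
    ~N & V = True
      ~N = True
    G -> V = True
Both conjuncts True, so the formula holds.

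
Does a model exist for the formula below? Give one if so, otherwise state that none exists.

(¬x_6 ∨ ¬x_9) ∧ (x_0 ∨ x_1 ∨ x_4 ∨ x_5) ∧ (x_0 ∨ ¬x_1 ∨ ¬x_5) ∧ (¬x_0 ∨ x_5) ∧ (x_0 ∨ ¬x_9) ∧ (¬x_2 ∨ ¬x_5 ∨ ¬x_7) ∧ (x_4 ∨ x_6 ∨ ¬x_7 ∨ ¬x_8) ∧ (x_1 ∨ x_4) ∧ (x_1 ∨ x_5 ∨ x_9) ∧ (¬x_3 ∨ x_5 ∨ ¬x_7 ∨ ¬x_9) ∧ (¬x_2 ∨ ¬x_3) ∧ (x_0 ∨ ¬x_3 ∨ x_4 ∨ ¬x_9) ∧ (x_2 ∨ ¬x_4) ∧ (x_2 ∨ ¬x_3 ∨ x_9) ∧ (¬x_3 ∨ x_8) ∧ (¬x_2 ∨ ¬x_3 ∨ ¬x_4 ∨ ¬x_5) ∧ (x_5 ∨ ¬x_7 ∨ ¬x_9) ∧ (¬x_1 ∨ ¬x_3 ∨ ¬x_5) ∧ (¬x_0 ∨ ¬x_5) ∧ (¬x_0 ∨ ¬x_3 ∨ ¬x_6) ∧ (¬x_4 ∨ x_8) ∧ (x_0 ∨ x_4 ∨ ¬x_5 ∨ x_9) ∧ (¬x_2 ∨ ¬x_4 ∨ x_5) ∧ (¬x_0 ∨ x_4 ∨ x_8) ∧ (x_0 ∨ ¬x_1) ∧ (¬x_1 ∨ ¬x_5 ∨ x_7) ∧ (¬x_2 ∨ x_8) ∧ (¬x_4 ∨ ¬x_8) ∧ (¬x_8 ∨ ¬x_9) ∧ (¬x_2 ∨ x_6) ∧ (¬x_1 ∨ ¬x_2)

Case x_1 = True:
  (x_0 ∨ ¬x_1) forces x_0 = True.
  (¬x_0 ∨ x_5) forces x_5 = True.
  Clause (¬x_0 ∨ ¬x_5) is falsified — contradiction.
Case x_1 = False:
  (x_1 ∨ x_4) forces x_4 = True.
  (x_2 ∨ ¬x_4) forces x_2 = True.
  (¬x_2 ∨ ¬x_3) forces x_3 = False.
  (¬x_4 ∨ x_8) forces x_8 = True.
  Clause (¬x_4 ∨ ¬x_8) is falsified — contradiction.
Both cases fail, so the formula is unsatisfiable.

The formula is unsatisfiable.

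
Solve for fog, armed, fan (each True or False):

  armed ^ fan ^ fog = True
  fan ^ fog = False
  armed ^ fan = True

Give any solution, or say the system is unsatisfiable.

fog = False, armed = True, fan = False

armed ^ fan ^ fog = T ^ F ^ F = True ✓
fan ^ fog = F ^ F = False ✓
armed ^ fan = T ^ F = True ✓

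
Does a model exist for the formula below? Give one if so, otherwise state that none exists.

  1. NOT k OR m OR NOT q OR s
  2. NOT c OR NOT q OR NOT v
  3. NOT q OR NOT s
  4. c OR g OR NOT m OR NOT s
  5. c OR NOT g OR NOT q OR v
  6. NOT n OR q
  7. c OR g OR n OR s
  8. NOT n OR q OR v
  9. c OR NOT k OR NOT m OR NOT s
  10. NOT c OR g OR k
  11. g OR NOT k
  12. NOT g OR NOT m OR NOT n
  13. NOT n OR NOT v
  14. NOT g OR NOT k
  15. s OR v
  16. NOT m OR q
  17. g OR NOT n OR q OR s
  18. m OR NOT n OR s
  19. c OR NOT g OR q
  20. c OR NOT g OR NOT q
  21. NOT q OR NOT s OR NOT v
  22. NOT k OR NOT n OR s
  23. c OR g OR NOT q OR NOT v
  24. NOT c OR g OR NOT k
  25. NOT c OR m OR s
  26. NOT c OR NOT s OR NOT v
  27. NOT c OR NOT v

c = False, s = True, n = False, q = False, m = False, k = False, g = False, v = True

Set c = False.
Set s = True.
  then (NOT q OR NOT s) forces q = False.
  then (NOT n OR q) forces n = False.
  then (NOT m OR q) forces m = False.
  then (c OR NOT g OR q) forces g = False.
  then (g OR NOT k) forces k = False.
Set v = True.
All clauses satisfied.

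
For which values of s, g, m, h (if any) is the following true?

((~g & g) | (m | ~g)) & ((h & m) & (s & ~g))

s = True, g = False, m = True, h = True

  (~g & g) | (m | ~g) = True
    ~g & g = False
      ~g = True
    m | ~g = True
      ~g = True
  (h & m) & (s & ~g) = True
    h & m = True
    s & ~g = True
      ~g = True
Both conjuncts True, so the formula holds.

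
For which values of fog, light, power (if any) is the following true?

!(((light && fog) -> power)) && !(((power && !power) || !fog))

fog=T, light=T, power=F

  !(((light && fog) -> power)) = True
    (light && fog) -> power = False
      light && fog = True
  !(((power && !power) || !fog)) = True
    (power && !power) || !fog = False
      power && !power = False
        !power = True
      !fog = False
Both conjuncts True, so the formula holds.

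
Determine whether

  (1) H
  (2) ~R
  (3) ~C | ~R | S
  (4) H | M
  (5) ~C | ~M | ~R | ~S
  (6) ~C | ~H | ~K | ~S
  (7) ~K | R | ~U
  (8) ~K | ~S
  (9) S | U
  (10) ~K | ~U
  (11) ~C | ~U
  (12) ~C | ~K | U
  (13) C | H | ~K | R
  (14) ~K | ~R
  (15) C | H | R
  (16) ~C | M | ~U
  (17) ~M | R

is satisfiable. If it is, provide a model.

H = True, S = False, K = False, U = True, R = False, C = False, M = False

Unit clause (H) forces H = True.
Unit clause (~R) forces R = False.
In (~M | R) only ~M is left, so M = False.
Set S = False.
  then (S | U) forces U = True.
  then (~K | ~U) forces K = False.
  then (~C | ~U) forces C = False.
All clauses satisfied.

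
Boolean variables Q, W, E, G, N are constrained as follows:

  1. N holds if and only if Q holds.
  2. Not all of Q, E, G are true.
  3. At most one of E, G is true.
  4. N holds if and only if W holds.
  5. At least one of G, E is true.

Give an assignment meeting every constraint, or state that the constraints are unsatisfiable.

Q: True, W: True, E: True, G: False, N: True

  (1) N=T, Q=T — same ✓
  (2) {Q, E, G}: 2/3 true — not all ✓
  (3) {E, G}: 1 true — at most one ✓
  (4) N=T, W=T — same ✓
  (5) {G, E}: 1 true — at least one ✓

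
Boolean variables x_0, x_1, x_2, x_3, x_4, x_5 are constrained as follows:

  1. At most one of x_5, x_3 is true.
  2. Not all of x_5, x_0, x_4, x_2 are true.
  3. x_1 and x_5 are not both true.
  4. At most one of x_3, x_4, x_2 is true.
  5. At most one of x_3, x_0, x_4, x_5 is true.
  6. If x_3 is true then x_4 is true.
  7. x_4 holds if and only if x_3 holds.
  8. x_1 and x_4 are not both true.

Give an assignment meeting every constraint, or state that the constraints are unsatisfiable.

x_0: False; x_1: False; x_2: True; x_3: False; x_4: False; x_5: True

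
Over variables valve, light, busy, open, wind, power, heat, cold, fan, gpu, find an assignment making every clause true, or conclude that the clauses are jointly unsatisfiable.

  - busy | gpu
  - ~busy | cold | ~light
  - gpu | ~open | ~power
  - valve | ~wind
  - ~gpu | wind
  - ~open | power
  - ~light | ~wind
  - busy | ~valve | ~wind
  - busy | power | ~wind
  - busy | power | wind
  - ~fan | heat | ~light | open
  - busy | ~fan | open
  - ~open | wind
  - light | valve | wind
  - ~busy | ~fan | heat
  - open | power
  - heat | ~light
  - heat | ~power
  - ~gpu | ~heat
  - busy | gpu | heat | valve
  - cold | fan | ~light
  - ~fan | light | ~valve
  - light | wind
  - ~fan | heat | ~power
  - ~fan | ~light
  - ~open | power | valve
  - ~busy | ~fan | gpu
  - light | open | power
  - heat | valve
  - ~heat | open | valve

valve: True; light: False; busy: True; open: False; wind: True; power: True; heat: True; cold: False; fan: False; gpu: False

Set valve = True.
Set light = False.
  then (~fan | light | ~valve) forces fan = False.
  then (light | wind) forces wind = True.
  then (busy | ~valve | ~wind) forces busy = True.
Try open = True:
  (~open | power) forces power = True.
  (gpu | ~open | ~power) forces gpu = True.
  (heat | ~power) forces heat = True.
  clause (~gpu | ~heat) is falsified — backtrack.
So open = False.
  then (open | power) forces power = True.
  then (heat | ~power) forces heat = True.
  then (~gpu | ~heat) forces gpu = False.
Set cold = False.
All clauses satisfied.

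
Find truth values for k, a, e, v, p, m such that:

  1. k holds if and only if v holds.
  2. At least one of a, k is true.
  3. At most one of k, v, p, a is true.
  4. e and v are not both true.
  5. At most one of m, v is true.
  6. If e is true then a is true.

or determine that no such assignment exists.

k=F, a=T, e=T, v=F, p=F, m=F

  (1) k=F, v=F — same ✓
  (2) {a, k}: 1 true — at least one ✓
  (3) {k, v, p, a}: 1 true — at most one ✓
  (4) e=T, v=F — not both ✓
  (5) {m, v}: 0 true — at most one ✓
  (6) e=T ⇒ a: T ✓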